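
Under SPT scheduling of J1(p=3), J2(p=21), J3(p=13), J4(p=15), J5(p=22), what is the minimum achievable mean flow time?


SPT order: J1 → J3 → J4 → J2 → J5
Completion times:
  J1: C=3
  J3: C=16
  J4: C=31
  J2: C=52
  J5: C=74
Sum = 176, n = 5
Mean flow = 176/5
= 35.20


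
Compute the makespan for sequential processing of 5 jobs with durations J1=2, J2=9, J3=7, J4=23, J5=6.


Sequential makespan: sum all processing times
= 2 + 9 + 7 + 23 + 6
= 47 time units


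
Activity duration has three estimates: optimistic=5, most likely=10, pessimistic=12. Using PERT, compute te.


te = (o + 4m + p) / 6
= (5 + 4×10 + 12) / 6
= (5 + 40 + 12) / 6
= 57 / 6
= 9.50


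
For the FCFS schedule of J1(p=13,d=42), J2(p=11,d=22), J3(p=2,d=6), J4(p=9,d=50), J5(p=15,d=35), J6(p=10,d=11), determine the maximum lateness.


Lateness per job (L = C - d):
  J1: C=13, d=42, L=-29
  J2: C=24, d=22, L=2
  J3: C=26, d=6, L=20
  J4: C=35, d=50, L=-15
  J5: C=50, d=35, L=15
  J6: C=60, d=11, L=49
Lmax = max(-29, 2, 20, -15, 15, 49)
= 49


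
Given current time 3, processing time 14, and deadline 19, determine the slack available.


Slack = due - current_time - processing
= 19 - 3 - 14
= 2


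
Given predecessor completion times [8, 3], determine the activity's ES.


ES = max of all predecessor completion times
Predecessors: [8, 3]
ES = max(8, 3)
= 8


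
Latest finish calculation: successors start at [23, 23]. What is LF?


LF = min of all successor start times
Successors start at: [23, 23]
LF = min(23, 23)
= 23


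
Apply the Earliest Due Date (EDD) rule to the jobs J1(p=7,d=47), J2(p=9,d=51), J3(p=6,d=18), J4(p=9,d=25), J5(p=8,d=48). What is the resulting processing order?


EDD: sort by earliest due date
  J3: d=18, p=6
  J4: d=25, p=9
  J1: d=47, p=7
  J5: d=48, p=8
  J2: d=51, p=9
Order: J3 → J4 → J1 → J5 → J2


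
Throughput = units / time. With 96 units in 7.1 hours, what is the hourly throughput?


Throughput = units / time
= 96 / 7.1
= 13.5 units/hour


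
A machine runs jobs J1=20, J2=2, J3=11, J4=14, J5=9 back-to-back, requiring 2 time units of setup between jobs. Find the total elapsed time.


Makespan = Σ processing + (n-1) × setup
= (20 + 2 + 11 + 14 + 9) + (5-1)×2
= 56 + 8
= 64 time units


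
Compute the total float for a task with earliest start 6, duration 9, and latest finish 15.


EF = ES + duration = 6 + 9 = 15
LS = LF - duration = 15 - 9 = 6
Total Float = LF - EF = 15 - 15
(or LS - ES = 6 - 6)
= 0


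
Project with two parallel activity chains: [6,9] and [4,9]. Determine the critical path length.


Path A: 6 + 9 = 15
Path B: 4 + 9 = 13
Critical path = longest = max(15, 13)
= 15 (Path A)


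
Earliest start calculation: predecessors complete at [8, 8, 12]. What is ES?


ES = max of all predecessor completion times
Predecessors: [8, 8, 12]
ES = max(8, 8, 12)
= 12


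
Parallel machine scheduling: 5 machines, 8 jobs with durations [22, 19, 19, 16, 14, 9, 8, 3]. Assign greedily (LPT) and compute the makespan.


Jobs (LPT sorted): [22, 19, 19, 16, 14, 9, 8, 3]
Machines: 5
  J=22 → Machine 1 (load: 0+22=22)
  J=19 → Machine 2 (load: 0+19=19)
  J=19 → Machine 3 (load: 0+19=19)
  J=16 → Machine 4 (load: 0+16=16)
  J=14 → Machine 5 (load: 0+14=14)
  J=9 → Machine 5 (load: 14+9=23)
  J=8 → Machine 4 (load: 16+8=24)
  J=3 → Machine 2 (load: 19+3=22)
Machine loads: [22, 22, 19, 24, 23]
Makespan = max = 24 time units


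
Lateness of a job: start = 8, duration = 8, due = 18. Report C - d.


Completion = 8 + 8 = 16
Lateness = C - d = 16 - 18
= -2


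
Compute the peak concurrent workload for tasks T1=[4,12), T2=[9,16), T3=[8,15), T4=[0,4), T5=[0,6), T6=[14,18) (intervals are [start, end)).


Check each time point for overlaps:
  t=9: 3 tasks active (T1, T2, T3)
Max concurrent = 3


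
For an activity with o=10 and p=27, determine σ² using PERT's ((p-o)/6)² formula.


σ² = ((p - o) / 6)² = (p - o)² / 36
= (27 - 10)² / 36
= 17² / 36
= 289 / 36
= 8.0278


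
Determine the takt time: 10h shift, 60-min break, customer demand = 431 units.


Available = 10×60 - 60 = 540 min
Takt time = 540 / 431
= 1.25 min/unit


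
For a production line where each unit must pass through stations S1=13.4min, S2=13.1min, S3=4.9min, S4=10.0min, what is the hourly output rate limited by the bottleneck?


Bottleneck = longest station time
Station times: [13.4, 13.1, 4.9, 10.0]
Max = 13.4 min
Rate = 60 / 13.4
= 4.48 units/hour (bottleneck: 13.4min)


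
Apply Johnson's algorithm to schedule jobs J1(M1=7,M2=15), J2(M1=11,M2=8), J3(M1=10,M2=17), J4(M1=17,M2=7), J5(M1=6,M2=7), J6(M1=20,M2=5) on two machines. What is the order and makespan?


Johnson's rule:
Group 1 (M1≤M2, sort by M1): ['J5', 'J1', 'J3']
Group 2 (M1>M2, sort desc M2): ['J2', 'J4', 'J6']
Sequence: J5 → J1 → J3 → J2 → J4 → J6
Makespan calculation:
  J5: M1 done=6, M2 done=13
  J1: M1 done=13, M2 done=28
  J3: M1 done=23, M2 done=45
  J2: M1 done=34, M2 done=53
  J4: M1 done=51, M2 done=60
  J6: M1 done=71, M2 done=76
= Sequence: J5 → J1 → J3 → J2 → J4 → J6, Makespan: 76


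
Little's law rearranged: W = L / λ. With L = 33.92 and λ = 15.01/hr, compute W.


Little's law: L = λW → W = L / λ
= 33.92 / 15.01
= 2.26 hours


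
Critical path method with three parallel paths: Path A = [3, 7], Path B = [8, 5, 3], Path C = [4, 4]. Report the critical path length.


Path A: 3 + 7 = 10
Path B: 8 + 5 + 3 = 16
Path C: 4 + 4 = 8
Critical path = longest = max(10, 16, 8)
= 16 (Path B)


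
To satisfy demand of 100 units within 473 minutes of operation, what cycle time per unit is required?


Cycle time = available time / demand
= 473 / 100
= 4.73 min/unit


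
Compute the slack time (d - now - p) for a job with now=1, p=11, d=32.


Slack = due - current_time - processing
= 32 - 1 - 11
= 20


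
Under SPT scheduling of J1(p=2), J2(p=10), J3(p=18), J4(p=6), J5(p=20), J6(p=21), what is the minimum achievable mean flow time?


SPT order: J1 → J4 → J2 → J3 → J5 → J6
Completion times:
  J1: C=2
  J4: C=8
  J2: C=18
  J3: C=36
  J5: C=56
  J6: C=77
Sum = 197, n = 6
Mean flow = 197/6
= 32.83


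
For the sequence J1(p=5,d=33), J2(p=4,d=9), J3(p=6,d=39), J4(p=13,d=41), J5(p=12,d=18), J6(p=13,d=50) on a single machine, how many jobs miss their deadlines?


Completion vs due date:
  J1: C=5, d=33 → on time
  J2: C=9, d=9 → on time
  J3: C=15, d=39 → on time
  J4: C=28, d=41 → on time
  J5: C=40, d=18 → TARDY
  J6: C=53, d=50 → TARDY
Tardy jobs: J5, J6
Count = 2


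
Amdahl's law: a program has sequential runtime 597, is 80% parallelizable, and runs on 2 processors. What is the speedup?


Amdahl's law: T_p = T × ((1-p) + p/N)
= 597 × ((1-0.8) + 0.8/2)
= 597 × (0.20 + 0.4000)
= 597 × 0.6000
= 358.20
Speedup = 597/358.20
= 1.67×


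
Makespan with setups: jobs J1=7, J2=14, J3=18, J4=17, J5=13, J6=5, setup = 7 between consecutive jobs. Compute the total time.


Makespan = Σ processing + (n-1) × setup
= (7 + 14 + 18 + 17 + 13 + 5) + (6-1)×7
= 74 + 35
= 109 time units


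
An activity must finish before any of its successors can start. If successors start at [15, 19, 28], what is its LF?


LF = min of all successor start times
Successors start at: [15, 19, 28]
LF = min(15, 19, 28)
= 15


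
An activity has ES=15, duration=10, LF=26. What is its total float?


EF = ES + duration = 15 + 10 = 25
LS = LF - duration = 26 - 10 = 16
Total Float = LF - EF = 26 - 25
(or LS - ES = 16 - 15)
= 1


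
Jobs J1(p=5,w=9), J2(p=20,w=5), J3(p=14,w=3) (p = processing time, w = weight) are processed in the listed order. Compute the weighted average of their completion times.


Completion times:
  J1: C=5, w×C=9×5=45
  J2: C=25, w×C=5×25=125
  J3: C=39, w×C=3×39=117
Sum w×C = 287
Sum w = 17
Weighted avg = 287/17
= 16.88


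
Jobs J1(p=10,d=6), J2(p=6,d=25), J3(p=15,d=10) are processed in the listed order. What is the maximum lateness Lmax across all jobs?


Lateness per job (L = C - d):
  J1: C=10, d=6, L=4
  J2: C=16, d=25, L=-9
  J3: C=31, d=10, L=21
Lmax = max(4, -9, 21)
= 21


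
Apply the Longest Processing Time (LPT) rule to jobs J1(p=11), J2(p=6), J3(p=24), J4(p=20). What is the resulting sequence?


LPT: sort by longest processing time first
  J3: p=24
  J4: p=20
  J1: p=11
  J2: p=6
Order: J3 → J4 → J1 → J2


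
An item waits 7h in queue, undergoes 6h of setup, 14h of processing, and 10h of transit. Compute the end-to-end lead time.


Lead time = queue + setup + processing + transit
= 7 + 6 + 14 + 10
= 37 hours


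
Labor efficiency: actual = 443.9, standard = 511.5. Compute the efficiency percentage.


Efficiency = (actual / standard) × 100
= (443.9 / 511.5) × 100
= 86.8%


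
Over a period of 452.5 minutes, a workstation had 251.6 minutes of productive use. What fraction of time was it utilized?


Utilization = busy / total × 100
= 251.6 / 452.5 × 100
= 55.6%


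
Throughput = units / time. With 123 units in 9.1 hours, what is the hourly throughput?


Throughput = units / time
= 123 / 9.1
= 13.5 units/hour


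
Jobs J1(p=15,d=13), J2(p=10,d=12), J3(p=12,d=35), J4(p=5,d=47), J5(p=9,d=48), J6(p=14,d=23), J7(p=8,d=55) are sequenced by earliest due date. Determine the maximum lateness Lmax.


EDD order: J2 → J1 → J6 → J3 → J4 → J5 → J7
Completion and lateness:
  J2: C=10, d=12, L=10-12=-2
  J1: C=25, d=13, L=25-13=12
  J6: C=39, d=23, L=39-23=16
  J3: C=51, d=35, L=51-35=16
  J4: C=56, d=47, L=56-47=9
  J5: C=65, d=48, L=65-48=17
  J7: C=73, d=55, L=73-55=18
Lmax = max(-2, 12, 16, 16, 9, 17, 18)
= 18


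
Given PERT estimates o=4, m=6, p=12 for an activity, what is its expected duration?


te = (o + 4m + p) / 6
= (4 + 4×6 + 12) / 6
= (4 + 24 + 12) / 6
= 40 / 6
= 6.67


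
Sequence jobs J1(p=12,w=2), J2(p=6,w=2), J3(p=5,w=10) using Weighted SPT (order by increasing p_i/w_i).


WSPT (Smith's rule): sort by p/w ascending
  J3: p/w = 5/10 = 0.500
  J2: p/w = 6/2 = 3.000
  J1: p/w = 12/2 = 6.000
Order: J3 → J2 → J1


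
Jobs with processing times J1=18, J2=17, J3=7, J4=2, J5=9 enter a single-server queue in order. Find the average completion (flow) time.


Completion times:
  J1: completes at 18
  J2: completes at 35
  J3: completes at 42
  J4: completes at 44
  J5: completes at 53
Sum = 192
Average = 192/5
= 38.40


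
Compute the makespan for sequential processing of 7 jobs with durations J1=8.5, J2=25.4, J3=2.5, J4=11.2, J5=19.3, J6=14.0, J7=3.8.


Sequential makespan: sum all processing times
= 8.5 + 25.4 + 2.5 + 11.2 + 19.3 + 14.0 + 3.8
= 84.7 time units


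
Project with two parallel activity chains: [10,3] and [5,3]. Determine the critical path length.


Path A: 10 + 3 = 13
Path B: 5 + 3 = 8
Critical path = longest = max(13, 8)
= 13 (Path A)


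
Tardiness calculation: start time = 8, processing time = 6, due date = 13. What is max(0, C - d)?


Completion = start + processing = 8 + 6 = 14
Tardiness = max(0, C - d) = max(0, 14 - 13)
= max(0, 1)
= 1


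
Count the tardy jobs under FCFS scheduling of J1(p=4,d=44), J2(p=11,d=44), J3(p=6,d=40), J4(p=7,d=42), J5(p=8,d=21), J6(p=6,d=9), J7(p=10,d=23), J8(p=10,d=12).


Completion vs due date:
  J1: C=4, d=44 → on time
  J2: C=15, d=44 → on time
  J3: C=21, d=40 → on time
  J4: C=28, d=42 → on time
  J5: C=36, d=21 → TARDY
  J6: C=42, d=9 → TARDY
  J7: C=52, d=23 → TARDY
  J8: C=62, d=12 → TARDY
Tardy jobs: J5, J6, J7, J8
Count = 4


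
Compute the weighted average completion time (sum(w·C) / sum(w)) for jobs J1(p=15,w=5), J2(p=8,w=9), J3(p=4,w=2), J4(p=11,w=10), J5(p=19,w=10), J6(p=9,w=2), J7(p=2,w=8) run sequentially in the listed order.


Completion times:
  J1: C=15, w×C=5×15=75
  J2: C=23, w×C=9×23=207
  J3: C=27, w×C=2×27=54
  J4: C=38, w×C=10×38=380
  J5: C=57, w×C=10×57=570
  J6: C=66, w×C=2×66=132
  J7: C=68, w×C=8×68=544
Sum w×C = 1962
Sum w = 46
Weighted avg = 1962/46
= 42.65


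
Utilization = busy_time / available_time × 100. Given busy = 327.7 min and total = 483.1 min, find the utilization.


Utilization = busy / total × 100
= 327.7 / 483.1 × 100
= 67.8%


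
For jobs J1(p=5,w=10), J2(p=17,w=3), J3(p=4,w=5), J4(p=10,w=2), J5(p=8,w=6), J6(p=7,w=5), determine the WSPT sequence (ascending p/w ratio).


WSPT (Smith's rule): sort by p/w ascending
  J1: p/w = 5/10 = 0.500
  J3: p/w = 4/5 = 0.800
  J5: p/w = 8/6 = 1.333
  J6: p/w = 7/5 = 1.400
  J4: p/w = 10/2 = 5.000
  J2: p/w = 17/3 = 5.667
Order: J1 → J3 → J5 → J6 → J4 → J2


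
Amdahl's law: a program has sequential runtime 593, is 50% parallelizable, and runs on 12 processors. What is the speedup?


Amdahl's law: T_p = T × ((1-p) + p/N)
= 593 × ((1-0.5) + 0.5/12)
= 593 × (0.50 + 0.0417)
= 593 × 0.5417
= 321.21
Speedup = 593/321.21
= 1.85×


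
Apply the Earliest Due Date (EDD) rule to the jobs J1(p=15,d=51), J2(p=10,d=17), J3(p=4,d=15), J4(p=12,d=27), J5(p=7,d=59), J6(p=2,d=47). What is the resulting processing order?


EDD: sort by earliest due date
  J3: d=15, p=4
  J2: d=17, p=10
  J4: d=27, p=12
  J6: d=47, p=2
  J1: d=51, p=15
  J5: d=59, p=7
Order: J3 → J2 → J4 → J6 → J1 → J5


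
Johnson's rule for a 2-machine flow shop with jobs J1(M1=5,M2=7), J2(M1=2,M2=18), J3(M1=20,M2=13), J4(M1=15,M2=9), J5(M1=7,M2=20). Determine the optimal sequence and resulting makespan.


Johnson's rule:
Group 1 (M1≤M2, sort by M1): ['J2', 'J1', 'J5']
Group 2 (M1>M2, sort desc M2): ['J3', 'J4']
Sequence: J2 → J1 → J5 → J3 → J4
Makespan calculation:
  J2: M1 done=2, M2 done=20
  J1: M1 done=7, M2 done=27
  J5: M1 done=14, M2 done=47
  J3: M1 done=34, M2 done=60
  J4: M1 done=49, M2 done=69
= Sequence: J2 → J1 → J5 → J3 → J4, Makespan: 69


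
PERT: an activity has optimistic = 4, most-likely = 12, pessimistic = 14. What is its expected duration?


te = (o + 4m + p) / 6
= (4 + 4×12 + 14) / 6
= (4 + 48 + 14) / 6
= 66 / 6
= 11.00


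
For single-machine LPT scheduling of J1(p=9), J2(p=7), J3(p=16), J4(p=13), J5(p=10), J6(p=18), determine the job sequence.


LPT: sort by longest processing time first
  J6: p=18
  J3: p=16
  J4: p=13
  J5: p=10
  J1: p=9
  J2: p=7
Order: J6 → J3 → J4 → J5 → J1 → J2


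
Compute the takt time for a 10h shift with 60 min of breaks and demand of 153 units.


Available = 10×60 - 60 = 540 min
Takt time = 540 / 153
= 3.53 min/unit


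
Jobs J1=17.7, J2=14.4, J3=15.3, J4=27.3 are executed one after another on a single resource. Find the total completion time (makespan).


Sequential makespan: sum all processing times
= 17.7 + 14.4 + 15.3 + 27.3
= 74.7 time units


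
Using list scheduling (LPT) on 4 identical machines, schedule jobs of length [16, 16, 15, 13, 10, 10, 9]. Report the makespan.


Jobs (LPT sorted): [16, 16, 15, 13, 10, 10, 9]
Machines: 4
  J=16 → Machine 1 (load: 0+16=16)
  J=16 → Machine 2 (load: 0+16=16)
  J=15 → Machine 3 (load: 0+15=15)
  J=13 → Machine 4 (load: 0+13=13)
  J=10 → Machine 4 (load: 13+10=23)
  J=10 → Machine 3 (load: 15+10=25)
  J=9 → Machine 1 (load: 16+9=25)
Machine loads: [25, 16, 25, 23]
Makespan = max = 25 time units


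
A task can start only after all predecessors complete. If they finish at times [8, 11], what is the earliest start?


ES = max of all predecessor completion times
Predecessors: [8, 11]
ES = max(8, 11)
= 11


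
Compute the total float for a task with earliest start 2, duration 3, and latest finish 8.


EF = ES + duration = 2 + 3 = 5
LS = LF - duration = 8 - 3 = 5
Total Float = LF - EF = 8 - 5
(or LS - ES = 5 - 2)
= 3


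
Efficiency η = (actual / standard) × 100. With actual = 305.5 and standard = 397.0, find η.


Efficiency = (actual / standard) × 100
= (305.5 / 397.0) × 100
= 77.0%


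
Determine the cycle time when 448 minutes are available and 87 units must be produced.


Cycle time = available time / demand
= 448 / 87
= 5.15 min/unit


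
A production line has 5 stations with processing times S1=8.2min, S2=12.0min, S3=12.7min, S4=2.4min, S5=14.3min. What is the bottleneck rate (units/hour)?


Bottleneck = longest station time
Station times: [8.2, 12.0, 12.7, 2.4, 14.3]
Max = 14.3 min
Rate = 60 / 14.3
= 4.20 units/hour (bottleneck: 14.3min)


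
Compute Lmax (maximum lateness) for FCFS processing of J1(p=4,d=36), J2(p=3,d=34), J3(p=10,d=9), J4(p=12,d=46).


Lateness per job (L = C - d):
  J1: C=4, d=36, L=-32
  J2: C=7, d=34, L=-27
  J3: C=17, d=9, L=8
  J4: C=29, d=46, L=-17
Lmax = max(-32, -27, 8, -17)
= 8


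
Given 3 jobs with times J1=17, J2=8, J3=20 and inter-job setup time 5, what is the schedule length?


Makespan = Σ processing + (n-1) × setup
= (17 + 8 + 20) + (3-1)×5
= 45 + 10
= 55 time units


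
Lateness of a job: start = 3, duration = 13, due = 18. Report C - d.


Completion = 3 + 13 = 16
Lateness = C - d = 16 - 18
= -2


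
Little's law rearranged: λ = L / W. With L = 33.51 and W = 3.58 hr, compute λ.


Little's law: L = λW → λ = L / W
= 33.51 / 3.58
= 9.36 per hour


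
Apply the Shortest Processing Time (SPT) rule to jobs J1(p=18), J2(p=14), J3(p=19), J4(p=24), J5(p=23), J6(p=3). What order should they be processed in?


SPT: sort by shortest processing time
  J6: p=3
  J2: p=14
  J1: p=18
  J3: p=19
  J5: p=23
  J4: p=24
Order: J6 → J2 → J1 → J3 → J5 → J4


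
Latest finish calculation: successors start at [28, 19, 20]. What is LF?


LF = min of all successor start times
Successors start at: [28, 19, 20]
LF = min(28, 19, 20)
= 19


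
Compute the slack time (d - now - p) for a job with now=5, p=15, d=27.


Slack = due - current_time - processing
= 27 - 5 - 15
= 7


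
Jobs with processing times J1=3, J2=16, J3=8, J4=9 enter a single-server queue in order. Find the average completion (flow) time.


Completion times:
  J1: completes at 3
  J2: completes at 19
  J3: completes at 27
  J4: completes at 36
Sum = 85
Average = 85/4
= 21.25


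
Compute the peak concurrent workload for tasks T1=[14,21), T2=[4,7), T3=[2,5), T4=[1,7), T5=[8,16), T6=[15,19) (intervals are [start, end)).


Check each time point for overlaps:
  t=4: 3 tasks active (T2, T3, T4)
Max concurrent = 3


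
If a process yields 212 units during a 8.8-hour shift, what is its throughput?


Throughput = units / time
= 212 / 8.8
= 24.1 units/hour


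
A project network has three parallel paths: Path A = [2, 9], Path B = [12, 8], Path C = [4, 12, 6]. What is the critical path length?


Path A: 2 + 9 = 11
Path B: 12 + 8 = 20
Path C: 4 + 12 + 6 = 22
Critical path = longest = max(11, 20, 22)
= 22 (Path C)


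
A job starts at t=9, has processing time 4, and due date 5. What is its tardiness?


Completion = start + processing = 9 + 4 = 13
Tardiness = max(0, C - d) = max(0, 13 - 5)
= max(0, 8)
= 8


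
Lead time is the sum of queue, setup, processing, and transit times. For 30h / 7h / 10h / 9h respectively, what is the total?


Lead time = queue + setup + processing + transit
= 30 + 7 + 10 + 9
= 56 hours


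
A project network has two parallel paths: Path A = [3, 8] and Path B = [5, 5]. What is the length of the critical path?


Path A: 3 + 8 = 11
Path B: 5 + 5 = 10
Critical path = longest = max(11, 10)
= 11 (Path A)


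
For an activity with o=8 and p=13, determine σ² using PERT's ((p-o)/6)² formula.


σ² = ((p - o) / 6)² = (p - o)² / 36
= (13 - 8)² / 36
= 5² / 36
= 25 / 36
= 0.6944


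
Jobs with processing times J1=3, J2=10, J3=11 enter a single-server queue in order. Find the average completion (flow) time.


Completion times:
  J1: completes at 3
  J2: completes at 13
  J3: completes at 24
Sum = 40
Average = 40/3
= 13.33


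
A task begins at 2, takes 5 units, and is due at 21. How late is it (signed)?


Completion = 2 + 5 = 7
Lateness = C - d = 7 - 21
= -14


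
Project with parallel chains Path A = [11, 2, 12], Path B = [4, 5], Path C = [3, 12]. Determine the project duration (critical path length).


Path A: 11 + 2 + 12 = 25
Path B: 4 + 5 = 9
Path C: 3 + 12 = 15
Critical path = longest = max(25, 9, 15)
= 25 (Path A)


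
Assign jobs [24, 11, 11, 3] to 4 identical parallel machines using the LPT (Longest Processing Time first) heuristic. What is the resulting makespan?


Jobs (LPT sorted): [24, 11, 11, 3]
Machines: 4
  J=24 → Machine 1 (load: 0+24=24)
  J=11 → Machine 2 (load: 0+11=11)
  J=11 → Machine 3 (load: 0+11=11)
  J=3 → Machine 4 (load: 0+3=3)
Machine loads: [24, 11, 11, 3]
Makespan = max = 24 time units


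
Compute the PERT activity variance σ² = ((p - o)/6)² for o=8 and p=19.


σ² = ((p - o) / 6)² = (p - o)² / 36
= (19 - 8)² / 36
= 11² / 36
= 121 / 36
= 3.3611


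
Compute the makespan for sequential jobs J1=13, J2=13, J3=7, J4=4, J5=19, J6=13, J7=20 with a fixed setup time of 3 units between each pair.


Makespan = Σ processing + (n-1) × setup
= (13 + 13 + 7 + 4 + 19 + 13 + 20) + (7-1)×3
= 89 + 18
= 107 time units


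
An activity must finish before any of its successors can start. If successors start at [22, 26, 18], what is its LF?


LF = min of all successor start times
Successors start at: [22, 26, 18]
LF = min(22, 26, 18)
= 18


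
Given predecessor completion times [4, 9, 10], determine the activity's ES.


ES = max of all predecessor completion times
Predecessors: [4, 9, 10]
ES = max(4, 9, 10)
= 10


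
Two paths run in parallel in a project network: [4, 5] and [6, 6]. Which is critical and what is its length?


Path A: 4 + 5 = 9
Path B: 6 + 6 = 12
Critical path = longest = max(9, 12)
= 12 (Path B)


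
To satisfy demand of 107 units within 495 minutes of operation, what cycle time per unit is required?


Cycle time = available time / demand
= 495 / 107
= 4.63 min/unit


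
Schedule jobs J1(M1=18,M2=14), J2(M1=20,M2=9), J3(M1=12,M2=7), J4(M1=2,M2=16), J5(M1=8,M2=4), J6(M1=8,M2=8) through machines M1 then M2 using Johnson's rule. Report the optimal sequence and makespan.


Johnson's rule:
Group 1 (M1≤M2, sort by M1): ['J4', 'J6']
Group 2 (M1>M2, sort desc M2): ['J1', 'J2', 'J3', 'J5']
Sequence: J4 → J6 → J1 → J2 → J3 → J5
Makespan calculation:
  J4: M1 done=2, M2 done=18
  J6: M1 done=10, M2 done=26
  J1: M1 done=28, M2 done=42
  J2: M1 done=48, M2 done=57
  J3: M1 done=60, M2 done=67
  J5: M1 done=68, M2 done=72
= Sequence: J4 → J6 → J1 → J2 → J3 → J5, Makespan: 72


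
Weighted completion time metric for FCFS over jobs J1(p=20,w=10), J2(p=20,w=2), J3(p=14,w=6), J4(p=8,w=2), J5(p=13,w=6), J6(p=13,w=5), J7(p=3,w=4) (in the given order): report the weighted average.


Completion times:
  J1: C=20, w×C=10×20=200
  J2: C=40, w×C=2×40=80
  J3: C=54, w×C=6×54=324
  J4: C=62, w×C=2×62=124
  J5: C=75, w×C=6×75=450
  J6: C=88, w×C=5×88=440
  J7: C=91, w×C=4×91=364
Sum w×C = 1982
Sum w = 35
Weighted avg = 1982/35
= 56.63


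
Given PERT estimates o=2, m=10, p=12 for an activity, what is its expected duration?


te = (o + 4m + p) / 6
= (2 + 4×10 + 12) / 6
= (2 + 40 + 12) / 6
= 54 / 6
= 9.00


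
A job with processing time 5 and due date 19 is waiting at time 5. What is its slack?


Slack = due - current_time - processing
= 19 - 5 - 5
= 9


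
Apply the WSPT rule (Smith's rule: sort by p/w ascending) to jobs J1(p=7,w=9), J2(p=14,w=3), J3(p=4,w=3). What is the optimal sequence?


WSPT (Smith's rule): sort by p/w ascending
  J1: p/w = 7/9 = 0.778
  J3: p/w = 4/3 = 1.333
  J2: p/w = 14/3 = 4.667
Order: J1 → J3 → J2


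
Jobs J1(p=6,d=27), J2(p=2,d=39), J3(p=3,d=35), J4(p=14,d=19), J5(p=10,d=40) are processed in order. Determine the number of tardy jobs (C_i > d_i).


Completion vs due date:
  J1: C=6, d=27 → on time
  J2: C=8, d=39 → on time
  J3: C=11, d=35 → on time
  J4: C=25, d=19 → TARDY
  J5: C=35, d=40 → on time
Tardy jobs: J4
Count = 1


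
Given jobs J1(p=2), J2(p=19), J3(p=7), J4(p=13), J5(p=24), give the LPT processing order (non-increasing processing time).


LPT: sort by longest processing time first
  J5: p=24
  J2: p=19
  J4: p=13
  J3: p=7
  J1: p=2
Order: J5 → J2 → J4 → J3 → J1


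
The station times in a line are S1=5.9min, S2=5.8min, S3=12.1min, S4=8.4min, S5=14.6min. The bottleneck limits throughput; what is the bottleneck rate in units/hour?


Bottleneck = longest station time
Station times: [5.9, 5.8, 12.1, 8.4, 14.6]
Max = 14.6 min
Rate = 60 / 14.6
= 4.11 units/hour (bottleneck: 14.6min)


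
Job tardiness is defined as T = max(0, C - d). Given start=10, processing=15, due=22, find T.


Completion = start + processing = 10 + 15 = 25
Tardiness = max(0, C - d) = max(0, 25 - 22)
= max(0, 3)
= 3


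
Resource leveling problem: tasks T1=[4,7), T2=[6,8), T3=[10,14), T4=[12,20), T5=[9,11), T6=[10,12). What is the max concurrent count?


Check each time point for overlaps:
  t=10: 3 tasks active (T3, T5, T6)
Max concurrent = 3


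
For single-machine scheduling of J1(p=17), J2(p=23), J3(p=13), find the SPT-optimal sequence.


SPT: sort by shortest processing time
  J3: p=13
  J1: p=17
  J2: p=23
Order: J3 → J1 → J2


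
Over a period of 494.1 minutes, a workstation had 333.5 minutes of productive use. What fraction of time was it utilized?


Utilization = busy / total × 100
= 333.5 / 494.1 × 100
= 67.5%


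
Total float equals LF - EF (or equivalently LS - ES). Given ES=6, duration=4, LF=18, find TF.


EF = ES + duration = 6 + 4 = 10
LS = LF - duration = 18 - 4 = 14
Total Float = LF - EF = 18 - 10
(or LS - ES = 14 - 6)
= 8


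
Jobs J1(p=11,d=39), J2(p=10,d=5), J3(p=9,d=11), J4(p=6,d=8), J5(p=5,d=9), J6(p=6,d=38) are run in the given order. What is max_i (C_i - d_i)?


Lateness per job (L = C - d):
  J1: C=11, d=39, L=-28
  J2: C=21, d=5, L=16
  J3: C=30, d=11, L=19
  J4: C=36, d=8, L=28
  J5: C=41, d=9, L=32
  J6: C=47, d=38, L=9
Lmax = max(-28, 16, 19, 28, 32, 9)
= 32


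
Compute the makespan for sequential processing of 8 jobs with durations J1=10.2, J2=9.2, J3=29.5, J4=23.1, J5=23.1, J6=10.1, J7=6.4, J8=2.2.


Sequential makespan: sum all processing times
= 10.2 + 9.2 + 29.5 + 23.1 + 23.1 + 10.1 + 6.4 + 2.2
= 113.8 time units


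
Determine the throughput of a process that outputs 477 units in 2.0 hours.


Throughput = units / time
= 477 / 2.0
= 238.5 units/hour


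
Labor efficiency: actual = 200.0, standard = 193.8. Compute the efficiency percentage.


Efficiency = (actual / standard) × 100
= (200.0 / 193.8) × 100
= 103.2%


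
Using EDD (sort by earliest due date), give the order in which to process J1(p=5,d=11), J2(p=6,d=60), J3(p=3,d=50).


EDD: sort by earliest due date
  J1: d=11, p=5
  J3: d=50, p=3
  J2: d=60, p=6
Order: J1 → J3 → J2


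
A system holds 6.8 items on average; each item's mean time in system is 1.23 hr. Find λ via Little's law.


Little's law: L = λW → λ = L / W
= 6.8 / 1.23
= 5.53 per hour


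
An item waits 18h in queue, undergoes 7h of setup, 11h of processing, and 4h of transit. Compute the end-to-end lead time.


Lead time = queue + setup + processing + transit
= 18 + 7 + 11 + 4
= 40 hours


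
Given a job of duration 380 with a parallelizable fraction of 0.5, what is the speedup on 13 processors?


Amdahl's law: T_p = T × ((1-p) + p/N)
= 380 × ((1-0.5) + 0.5/13)
= 380 × (0.50 + 0.0385)
= 380 × 0.5385
= 204.62
Speedup = 380/204.62
= 1.86×


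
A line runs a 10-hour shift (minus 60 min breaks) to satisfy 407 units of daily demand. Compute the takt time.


Available = 10×60 - 60 = 540 min
Takt time = 540 / 407
= 1.33 min/unit


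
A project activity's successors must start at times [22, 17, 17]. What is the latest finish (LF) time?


LF = min of all successor start times
Successors start at: [22, 17, 17]
LF = min(22, 17, 17)
= 17


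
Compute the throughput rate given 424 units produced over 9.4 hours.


Throughput = units / time
= 424 / 9.4
= 45.1 units/hour


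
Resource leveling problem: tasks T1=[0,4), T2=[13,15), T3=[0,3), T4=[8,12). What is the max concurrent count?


Check each time point for overlaps:
  t=0: 2 tasks active (T1, T3)
Max concurrent = 2


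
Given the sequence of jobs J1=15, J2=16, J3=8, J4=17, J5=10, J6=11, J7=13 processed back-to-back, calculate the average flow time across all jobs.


Completion times:
  J1: completes at 15
  J2: completes at 31
  J3: completes at 39
  J4: completes at 56
  J5: completes at 66
  J6: completes at 77
  J7: completes at 90
Sum = 374
Average = 374/7
= 53.43


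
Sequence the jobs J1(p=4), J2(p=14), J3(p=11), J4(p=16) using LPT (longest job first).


LPT: sort by longest processing time first
  J4: p=16
  J2: p=14
  J3: p=11
  J1: p=4
Order: J4 → J2 → J3 → J1


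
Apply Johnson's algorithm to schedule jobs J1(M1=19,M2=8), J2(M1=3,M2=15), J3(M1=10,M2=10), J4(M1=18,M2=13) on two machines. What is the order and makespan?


Johnson's rule:
Group 1 (M1≤M2, sort by M1): ['J2', 'J3']
Group 2 (M1>M2, sort desc M2): ['J4', 'J1']
Sequence: J2 → J3 → J4 → J1
Makespan calculation:
  J2: M1 done=3, M2 done=18
  J3: M1 done=13, M2 done=28
  J4: M1 done=31, M2 done=44
  J1: M1 done=50, M2 done=58
= Sequence: J2 → J3 → J4 → J1, Makespan: 58


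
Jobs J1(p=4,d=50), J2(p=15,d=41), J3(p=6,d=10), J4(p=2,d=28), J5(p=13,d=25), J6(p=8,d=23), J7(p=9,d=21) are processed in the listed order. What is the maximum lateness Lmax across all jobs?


Lateness per job (L = C - d):
  J1: C=4, d=50, L=-46
  J2: C=19, d=41, L=-22
  J3: C=25, d=10, L=15
  J4: C=27, d=28, L=-1
  J5: C=40, d=25, L=15
  J6: C=48, d=23, L=25
  J7: C=57, d=21, L=36
Lmax = max(-46, -22, 15, -1, 15, 25, 36)
= 36


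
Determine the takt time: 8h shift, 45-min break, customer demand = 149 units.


Available = 8×60 - 45 = 435 min
Takt time = 435 / 149
= 2.92 min/unit


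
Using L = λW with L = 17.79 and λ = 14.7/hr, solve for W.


Little's law: L = λW → W = L / λ
= 17.79 / 14.7
= 1.21 hours


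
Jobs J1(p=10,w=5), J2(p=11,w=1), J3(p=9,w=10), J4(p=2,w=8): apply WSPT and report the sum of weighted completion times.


WSPT order (by p/w): J4 → J3 → J1 → J2
  J4: C=2, w·C=8×2=16
  J3: C=11, w·C=10×11=110
  J1: C=21, w·C=5×21=105
  J2: C=32, w·C=1×32=32
Σ w·C = 263
= 263


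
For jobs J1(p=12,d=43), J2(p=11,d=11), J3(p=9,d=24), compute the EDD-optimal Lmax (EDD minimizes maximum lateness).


EDD order: J2 → J3 → J1
Completion and lateness:
  J2: C=11, d=11, L=11-11=0
  J3: C=20, d=24, L=20-24=-4
  J1: C=32, d=43, L=32-43=-11
Lmax = max(0, -4, -11)
= 0


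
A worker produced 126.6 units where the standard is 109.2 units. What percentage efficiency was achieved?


Efficiency = (actual / standard) × 100
= (126.6 / 109.2) × 100
= 115.9%


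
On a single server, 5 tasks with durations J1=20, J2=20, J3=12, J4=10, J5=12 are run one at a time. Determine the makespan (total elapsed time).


Sequential makespan: sum all processing times
= 20 + 20 + 12 + 10 + 12
= 74 time units


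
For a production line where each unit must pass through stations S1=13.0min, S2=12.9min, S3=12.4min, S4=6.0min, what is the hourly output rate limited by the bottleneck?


Bottleneck = longest station time
Station times: [13.0, 12.9, 12.4, 6.0]
Max = 13.0 min
Rate = 60 / 13.0
= 4.62 units/hour (bottleneck: 13.0min)


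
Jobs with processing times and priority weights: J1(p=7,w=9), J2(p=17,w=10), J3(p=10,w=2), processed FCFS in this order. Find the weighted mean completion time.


Completion times:
  J1: C=7, w×C=9×7=63
  J2: C=24, w×C=10×24=240
  J3: C=34, w×C=2×34=68
Sum w×C = 371
Sum w = 21
Weighted avg = 371/21
= 17.67


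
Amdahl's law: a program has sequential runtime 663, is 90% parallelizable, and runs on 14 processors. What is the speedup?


Amdahl's law: T_p = T × ((1-p) + p/N)
= 663 × ((1-0.9) + 0.9/14)
= 663 × (0.10 + 0.0643)
= 663 × 0.1643
= 108.92
Speedup = 663/108.92
= 6.09×


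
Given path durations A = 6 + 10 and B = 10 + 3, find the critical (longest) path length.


Path A: 6 + 10 = 16
Path B: 10 + 3 = 13
Critical path = longest = max(16, 13)
= 16 (Path A)


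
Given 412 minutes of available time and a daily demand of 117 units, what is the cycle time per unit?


Cycle time = available time / demand
= 412 / 117
= 3.52 min/unit


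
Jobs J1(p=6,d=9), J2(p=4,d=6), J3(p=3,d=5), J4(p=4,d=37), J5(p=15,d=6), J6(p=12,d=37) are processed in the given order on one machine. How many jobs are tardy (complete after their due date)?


Completion vs due date:
  J1: C=6, d=9 → on time
  J2: C=10, d=6 → TARDY
  J3: C=13, d=5 → TARDY
  J4: C=17, d=37 → on time
  J5: C=32, d=6 → TARDY
  J6: C=44, d=37 → TARDY
Tardy jobs: J2, J3, J5, J6
Count = 4


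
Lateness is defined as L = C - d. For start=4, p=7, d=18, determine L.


Completion = 4 + 7 = 11
Lateness = C - d = 11 - 18
= -7


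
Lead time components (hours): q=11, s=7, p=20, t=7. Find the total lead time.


Lead time = queue + setup + processing + transit
= 11 + 7 + 20 + 7
= 45 hours


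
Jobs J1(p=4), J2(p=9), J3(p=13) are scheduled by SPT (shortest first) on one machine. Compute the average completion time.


SPT order: J1 → J2 → J3
Completion times:
  J1: C=4
  J2: C=13
  J3: C=26
Sum = 43, n = 3
Mean flow = 43/3
= 14.33


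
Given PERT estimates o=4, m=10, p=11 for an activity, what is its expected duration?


te = (o + 4m + p) / 6
= (4 + 4×10 + 11) / 6
= (4 + 40 + 11) / 6
= 55 / 6
= 9.17


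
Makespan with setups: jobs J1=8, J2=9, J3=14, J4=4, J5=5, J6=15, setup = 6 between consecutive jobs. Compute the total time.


Makespan = Σ processing + (n-1) × setup
= (8 + 9 + 14 + 4 + 5 + 15) + (6-1)×6
= 55 + 30
= 85 time units


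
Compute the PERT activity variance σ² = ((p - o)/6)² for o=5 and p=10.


σ² = ((p - o) / 6)² = (p - o)² / 36
= (10 - 5)² / 36
= 5² / 36
= 25 / 36
= 0.6944


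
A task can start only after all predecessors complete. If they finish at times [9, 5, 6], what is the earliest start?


ES = max of all predecessor completion times
Predecessors: [9, 5, 6]
ES = max(9, 5, 6)
= 9


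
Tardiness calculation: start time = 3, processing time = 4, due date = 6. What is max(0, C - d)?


Completion = start + processing = 3 + 4 = 7
Tardiness = max(0, C - d) = max(0, 7 - 6)
= max(0, 1)
= 1


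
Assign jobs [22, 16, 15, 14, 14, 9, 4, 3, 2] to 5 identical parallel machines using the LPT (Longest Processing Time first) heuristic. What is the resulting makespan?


Jobs (LPT sorted): [22, 16, 15, 14, 14, 9, 4, 3, 2]
Machines: 5
  J=22 → Machine 1 (load: 0+22=22)
  J=16 → Machine 2 (load: 0+16=16)
  J=15 → Machine 3 (load: 0+15=15)
  J=14 → Machine 4 (load: 0+14=14)
  J=14 → Machine 5 (load: 0+14=14)
  J=9 → Machine 4 (load: 14+9=23)
  J=4 → Machine 5 (load: 14+4=18)
  J=3 → Machine 3 (load: 15+3=18)
  J=2 → Machine 2 (load: 16+2=18)
Machine loads: [22, 18, 18, 23, 18]
Makespan = max = 23 time units


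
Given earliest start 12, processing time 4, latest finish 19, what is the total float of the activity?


EF = ES + duration = 12 + 4 = 16
LS = LF - duration = 19 - 4 = 15
Total Float = LF - EF = 19 - 16
(or LS - ES = 15 - 12)
= 3


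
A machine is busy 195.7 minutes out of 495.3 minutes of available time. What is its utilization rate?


Utilization = busy / total × 100
= 195.7 / 495.3 × 100
= 39.5%


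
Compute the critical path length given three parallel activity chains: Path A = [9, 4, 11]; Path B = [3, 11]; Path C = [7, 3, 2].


Path A: 9 + 4 + 11 = 24
Path B: 3 + 11 = 14
Path C: 7 + 3 + 2 = 12
Critical path = longest = max(24, 14, 12)
= 24 (Path A)


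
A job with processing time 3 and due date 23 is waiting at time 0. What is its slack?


Slack = due - current_time - processing
= 23 - 0 - 3
= 20


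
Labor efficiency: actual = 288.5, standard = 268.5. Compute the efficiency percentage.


Efficiency = (actual / standard) × 100
= (288.5 / 268.5) × 100
= 107.4%


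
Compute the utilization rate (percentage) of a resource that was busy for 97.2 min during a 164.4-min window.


Utilization = busy / total × 100
= 97.2 / 164.4 × 100
= 59.1%


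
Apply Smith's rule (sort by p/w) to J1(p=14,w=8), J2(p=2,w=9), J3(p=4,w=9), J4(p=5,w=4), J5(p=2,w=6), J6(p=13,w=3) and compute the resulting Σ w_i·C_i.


WSPT order (by p/w): J2 → J5 → J3 → J4 → J1 → J6
  J2: C=2, w·C=9×2=18
  J5: C=4, w·C=6×4=24
  J3: C=8, w·C=9×8=72
  J4: C=13, w·C=4×13=52
  J1: C=27, w·C=8×27=216
  J6: C=40, w·C=3×40=120
Σ w·C = 502
= 502


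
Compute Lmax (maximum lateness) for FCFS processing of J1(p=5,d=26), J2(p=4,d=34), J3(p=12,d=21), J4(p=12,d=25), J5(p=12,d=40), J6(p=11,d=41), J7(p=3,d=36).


Lateness per job (L = C - d):
  J1: C=5, d=26, L=-21
  J2: C=9, d=34, L=-25
  J3: C=21, d=21, L=0
  J4: C=33, d=25, L=8
  J5: C=45, d=40, L=5
  J6: C=56, d=41, L=15
  J7: C=59, d=36, L=23
Lmax = max(-21, -25, 0, 8, 5, 15, 23)
= 23


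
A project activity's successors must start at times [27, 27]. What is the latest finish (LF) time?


LF = min of all successor start times
Successors start at: [27, 27]
LF = min(27, 27)
= 27


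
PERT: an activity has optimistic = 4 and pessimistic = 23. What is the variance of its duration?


σ² = ((p - o) / 6)² = (p - o)² / 36
= (23 - 4)² / 36
= 19² / 36
= 361 / 36
= 10.0278


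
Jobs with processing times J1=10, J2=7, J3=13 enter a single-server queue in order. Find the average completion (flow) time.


Completion times:
  J1: completes at 10
  J2: completes at 17
  J3: completes at 30
Sum = 57
Average = 57/3
= 19.00


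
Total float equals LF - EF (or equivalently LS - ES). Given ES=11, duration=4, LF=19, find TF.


EF = ES + duration = 11 + 4 = 15
LS = LF - duration = 19 - 4 = 15
Total Float = LF - EF = 19 - 15
(or LS - ES = 15 - 11)
= 4


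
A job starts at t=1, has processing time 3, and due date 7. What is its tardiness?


Completion = start + processing = 1 + 3 = 4
Tardiness = max(0, C - d) = max(0, 4 - 7)
= max(0, -3)
= 0


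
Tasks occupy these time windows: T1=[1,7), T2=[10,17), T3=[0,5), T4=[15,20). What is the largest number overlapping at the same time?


Check each time point for overlaps:
  t=1: 2 tasks active (T1, T3)
Max concurrent = 2


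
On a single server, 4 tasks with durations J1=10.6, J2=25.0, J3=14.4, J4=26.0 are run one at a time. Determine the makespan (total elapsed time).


Sequential makespan: sum all processing times
= 10.6 + 25.0 + 14.4 + 26.0
= 76.0 time units


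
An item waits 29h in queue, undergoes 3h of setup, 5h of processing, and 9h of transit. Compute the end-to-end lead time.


Lead time = queue + setup + processing + transit
= 29 + 3 + 5 + 9
= 46 hours


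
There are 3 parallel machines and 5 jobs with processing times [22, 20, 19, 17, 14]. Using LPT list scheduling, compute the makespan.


Jobs (LPT sorted): [22, 20, 19, 17, 14]
Machines: 3
  J=22 → Machine 1 (load: 0+22=22)
  J=20 → Machine 2 (load: 0+20=20)
  J=19 → Machine 3 (load: 0+19=19)
  J=17 → Machine 3 (load: 19+17=36)
  J=14 → Machine 2 (load: 20+14=34)
Machine loads: [22, 34, 36]
Makespan = max = 36 time units


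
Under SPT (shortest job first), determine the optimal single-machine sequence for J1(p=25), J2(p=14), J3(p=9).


SPT: sort by shortest processing time
  J3: p=9
  J2: p=14
  J1: p=25
Order: J3 → J2 → J1


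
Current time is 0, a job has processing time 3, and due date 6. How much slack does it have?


Slack = due - current_time - processing
= 6 - 0 - 3
= 3


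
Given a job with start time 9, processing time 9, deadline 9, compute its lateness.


Completion = 9 + 9 = 18
Lateness = C - d = 18 - 9
= 9
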